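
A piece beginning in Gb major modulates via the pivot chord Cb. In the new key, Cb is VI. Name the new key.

Eb minor

The numeral VI denotes a major triad on scale degree 6. With Cb on degree 6, the tonic of the new key is Eb.
Degree 6 carries a major triad in minor keys, so the destination is Eb minor.
Check: the diatonic triads of Eb minor (natural minor) are Ebm (i), Fdim (ii°), Gb (III), Abm (iv), Bbm (v), Cb (VI), Db (VII) — Cb is indeed VI.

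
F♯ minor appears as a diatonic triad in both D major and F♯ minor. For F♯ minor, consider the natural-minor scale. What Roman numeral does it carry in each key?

The scale of D major is D E F♯ G A B C♯; F♯ is degree 3, and the triad built there (F♯-A-C♯) is minor, so it is iii.
The scale of F♯ minor (natural minor) is F♯ G♯ A B C♯ D E; F♯ is degree 1, and the triad built there (F♯-A-C♯) is minor, so it is i.

iii in D major; i in F♯ minor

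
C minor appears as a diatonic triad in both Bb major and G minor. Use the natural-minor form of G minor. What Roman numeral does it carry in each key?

ii in Bb major; iv in G minor

The scale of Bb major is Bb C D Eb F G A; C is degree 2, and the triad built there (C-Eb-G) is minor, so it is ii.
The scale of G minor (natural minor) is G A Bb C D Eb F; C is degree 4, and the triad built there (C-Eb-G) is minor, so it is iv.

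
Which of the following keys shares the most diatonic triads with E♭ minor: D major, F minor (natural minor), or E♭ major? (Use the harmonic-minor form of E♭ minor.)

E♭ major

Triads of E♭ minor (harmonic minor): E♭m (i), Fdim (ii°), G♭aug (III+), A♭m (iv), B♭ (V), C♭ (VI), Ddim (vii°).
D major shares 0: none.
F minor (natural minor) shares 0: none.
E♭ major shares 2: B♭, Ddim.
The most common triads (2) are shared with E♭ major.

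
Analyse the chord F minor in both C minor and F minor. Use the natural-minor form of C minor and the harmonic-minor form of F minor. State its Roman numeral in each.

iv in C minor; i in F minor

The scale of C minor (natural minor) is C D Eb F G Ab Bb; F is degree 4, and the triad built there (F-Ab-C) is minor, so it is iv.
The scale of F minor (harmonic minor) is F G Ab Bb C Db E; F is degree 1, and the triad built there (F-Ab-C) is minor, so it is i.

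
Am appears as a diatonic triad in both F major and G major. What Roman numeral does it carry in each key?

The scale of F major is F G A B♭ C D E; A is degree 3, and the triad built there (A-C-E) is minor, so it is iii.
The scale of G major is G A B C D E F♯; A is degree 2, and the triad built there (A-C-E) is minor, so it is ii.

iii in F major; ii in G major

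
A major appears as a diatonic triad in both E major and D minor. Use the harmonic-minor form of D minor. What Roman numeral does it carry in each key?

IV in E major; V in D minor

The scale of E major is E F# G# A B C# D#; A is degree 4, and the triad built there (A-C#-E) is major, so it is IV.
The scale of D minor (harmonic minor) is D E F G A Bb C#; A is degree 5, and the triad built there (A-C#-E) is major, so it is V.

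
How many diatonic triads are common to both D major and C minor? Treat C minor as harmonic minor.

Diatonic triads of D major: D (I), Em (ii), F#m (iii), G (IV), A (V), Bm (vi), C#dim (vii°).
Diatonic triads of C minor (harmonic minor): Cm (i), Ddim (ii°), Ebaug (III+), Fm (iv), G (V), Ab (VI), Bdim (vii°).
Matching root and quality in both lists: G.
That gives 1 common triad.

1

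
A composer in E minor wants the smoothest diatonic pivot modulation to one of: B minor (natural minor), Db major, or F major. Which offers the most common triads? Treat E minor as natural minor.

Triads of E minor (natural minor): Em (i), F#dim (ii°), G (III), Am (iv), Bm (v), C (VI), D (VII).
B minor (natural minor) shares 4: Em, G, Bm, D.
Db major shares 0: none.
F major shares 2: Am, C.
The most common triads (4) are shared with B minor.

B minor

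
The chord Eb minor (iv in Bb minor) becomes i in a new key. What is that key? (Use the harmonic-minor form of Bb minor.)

Eb minor

The numeral i denotes a minor triad on scale degree 1. With Eb on degree 1, the tonic of the new key is Eb.
Degree 1 carries a minor triad in minor keys, so the destination is Eb minor.
Check: the diatonic triads of Eb minor (natural minor) are Ebm (i), Fdim (ii°), Gb (III), Abm (iv), Bbm (v), Cb (VI), Db (VII) — Eb minor is indeed i.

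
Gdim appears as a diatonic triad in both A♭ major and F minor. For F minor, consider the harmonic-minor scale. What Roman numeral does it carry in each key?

vii° in A♭ major; ii° in F minor

The scale of A♭ major is A♭ B♭ C D♭ E♭ F G; G is degree 7, and the triad built there (G-B♭-D♭) is diminished, so it is vii°.
The scale of F minor (harmonic minor) is F G A♭ B♭ C D♭ E; G is degree 2, and the triad built there (G-B♭-D♭) is diminished, so it is ii°.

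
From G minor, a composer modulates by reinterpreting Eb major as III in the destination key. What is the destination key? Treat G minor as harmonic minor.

The numeral III denotes a major triad on scale degree 3. With Eb on degree 3, the tonic of the new key is C.
Degree 3 carries a major triad in natural-minor keys, so the destination is C minor.
Check: the diatonic triads of C minor (natural minor) are Cm (i), Ddim (ii°), Eb (III), Fm (iv), Gm (v), Ab (VI), Bb (VII) — Eb major is indeed III.

C minor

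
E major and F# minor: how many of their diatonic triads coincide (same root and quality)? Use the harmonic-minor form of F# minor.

1

Diatonic triads of E major: E (I), F#m (ii), G#m (iii), A (IV), B (V), C#m (vi), D#dim (vii°).
Diatonic triads of F# minor (harmonic minor): F#m (i), G#dim (ii°), Aaug (III+), Bm (iv), C# (V), D (VI), E#dim (vii°).
Matching root and quality in both lists: F#m.
That gives 1 common triad.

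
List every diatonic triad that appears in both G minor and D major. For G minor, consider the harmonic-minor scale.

D

Triads in G minor (harmonic minor): Gm (i), Adim (ii°), B♭aug (III+), Cm (iv), D (V), E♭ (VI), F♯dim (vii°).
Triads in D major: D (I), Em (ii), F♯m (iii), G (IV), A (V), Bm (vi), C♯dim (vii°).
Shared triads with their functions: D (V in G minor, I in D major).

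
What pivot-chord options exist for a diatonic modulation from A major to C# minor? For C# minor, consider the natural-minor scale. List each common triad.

Triads in A major: A major (I), B minor (ii), C# minor (iii), D major (IV), E major (V), F# minor (vi), G# diminished (vii°).
Triads in C# minor (natural minor): C# minor (i), D# diminished (ii°), E major (III), F# minor (iv), G# minor (v), A major (VI), B major (VII).
Shared triads with their functions: A major (I in A major, VI in C# minor); C# minor (iii in A major, i in C# minor); E major (V in A major, III in C# minor); F# minor (vi in A major, iv in C# minor).

A, C#m, E, F#m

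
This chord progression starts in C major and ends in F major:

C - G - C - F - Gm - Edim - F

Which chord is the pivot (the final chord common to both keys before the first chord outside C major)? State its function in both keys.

F — IV in C major, I in F major

Chords diatonic to C major: C, Dm, Em, F, G, Am, Bdim.
Reading the progression, the first chord not in that set is Gm, so the modulation leaves C major there.
The chord immediately before Gm is F, which is diatonic to both keys: IV in C major and I in F major.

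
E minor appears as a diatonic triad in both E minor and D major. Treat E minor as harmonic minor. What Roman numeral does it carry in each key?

i in E minor; ii in D major

The scale of E minor (harmonic minor) is E F# G A B C D#; E is degree 1, and the triad built there (E-G-B) is minor, so it is i.
The scale of D major is D E F# G A B C#; E is degree 2, and the triad built there (E-G-B) is minor, so it is ii.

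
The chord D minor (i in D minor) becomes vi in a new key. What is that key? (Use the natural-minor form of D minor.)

The numeral vi denotes a minor triad on scale degree 6. With D on degree 6, the tonic of the new key is F.
Degree 6 carries a minor triad in major keys, so the destination is F major.
Check: the diatonic triads of F major are F (I), Gm (ii), Am (iii), Bb (IV), C (V), Dm (vi), Edim (vii°) — D minor is indeed vi.

F major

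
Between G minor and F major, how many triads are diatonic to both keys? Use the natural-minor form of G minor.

Diatonic triads of G minor (natural minor): Gm (i), Adim (ii°), Bb (III), Cm (iv), Dm (v), Eb (VI), F (VII).
Diatonic triads of F major: F (I), Gm (ii), Am (iii), Bb (IV), C (V), Dm (vi), Edim (vii°).
Matching root and quality in both lists: Gm, Bb, Dm, F.
That gives 4 common triads.

4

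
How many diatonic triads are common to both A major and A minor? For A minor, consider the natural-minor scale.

Diatonic triads of A major: A (I), Bm (ii), C#m (iii), D (IV), E (V), F#m (vi), G#dim (vii°).
Diatonic triads of A minor (natural minor): Am (i), Bdim (ii°), C (III), Dm (iv), Em (v), F (VI), G (VII).
No triad has the same root and quality in both keys.

0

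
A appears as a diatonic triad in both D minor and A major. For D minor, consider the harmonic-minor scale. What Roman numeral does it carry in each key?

V in D minor; I in A major

The scale of D minor (harmonic minor) is D E F G A B♭ C♯; A is degree 5, and the triad built there (A-C♯-E) is major, so it is V.
The scale of A major is A B C♯ D E F♯ G♯; A is degree 1, and the triad built there (A-C♯-E) is major, so it is I.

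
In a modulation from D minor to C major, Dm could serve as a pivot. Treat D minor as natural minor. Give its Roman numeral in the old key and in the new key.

The scale of D minor (natural minor) is D E F G A B♭ C; D is degree 1, and the triad built there (D-F-A) is minor, so it is i.
The scale of C major is C D E F G A B; D is degree 2, and the triad built there (D-F-A) is minor, so it is ii.

i in D minor; ii in C major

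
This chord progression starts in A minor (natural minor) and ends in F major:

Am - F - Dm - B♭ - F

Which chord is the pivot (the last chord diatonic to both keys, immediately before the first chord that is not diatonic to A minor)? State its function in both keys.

Chords diatonic to A minor: Am, Bdim, C, Dm, Em, F, G.
Reading the progression, the first chord not in that set is B♭, so the modulation leaves A minor there.
The chord immediately before B♭ is Dm, which is diatonic to both keys: iv in A minor and vi in F major.

Dm — iv in A minor, vi in F major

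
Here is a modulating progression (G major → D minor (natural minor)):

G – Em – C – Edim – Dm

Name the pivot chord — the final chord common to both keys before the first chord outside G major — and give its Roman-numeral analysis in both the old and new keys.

C — IV in G major, VII in D minor

Chords diatonic to G major: G, Am, Bm, C, D, Em, F#dim.
Reading the progression, the first chord not in that set is Edim, so the modulation leaves G major there.
The chord immediately before Edim is C, which is diatonic to both keys: IV in G major and VII in D minor.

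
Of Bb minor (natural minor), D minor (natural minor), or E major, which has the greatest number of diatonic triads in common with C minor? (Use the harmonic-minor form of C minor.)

Triads of C minor (harmonic minor): C minor (i), D diminished (ii°), Eb augmented (III+), F minor (iv), G major (V), Ab major (VI), B diminished (vii°).
Bb minor (natural minor) shares 2: Fm, Ab.
D minor (natural minor) shares 0: none.
E major shares 0: none.
The most common triads (2) are shared with Bb minor.

Bb minor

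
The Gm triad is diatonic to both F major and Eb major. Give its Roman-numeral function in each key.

ii in F major; iii in Eb major

The scale of F major is F G A Bb C D E; G is degree 2, and the triad built there (G-Bb-D) is minor, so it is ii.
The scale of Eb major is Eb F G Ab Bb C D; G is degree 3, and the triad built there (G-Bb-D) is minor, so it is iii.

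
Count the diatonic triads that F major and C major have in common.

4

Diatonic triads of F major: F (I), Gm (ii), Am (iii), Bb (IV), C (V), Dm (vi), Edim (vii°).
Diatonic triads of C major: C (I), Dm (ii), Em (iii), F (IV), G (V), Am (vi), Bdim (vii°).
Matching root and quality in both lists: F, Am, C, Dm.
That gives 4 common triads.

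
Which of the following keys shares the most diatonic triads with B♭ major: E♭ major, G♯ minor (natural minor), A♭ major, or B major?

E♭ major

Triads of B♭ major: B♭ major (I), C minor (ii), D minor (iii), E♭ major (IV), F major (V), G minor (vi), A diminished (vii°).
E♭ major shares 4: B♭, Cm, E♭, Gm.
G♯ minor (natural minor) shares 0: none.
A♭ major shares 2: Cm, E♭.
B major shares 0: none.
The most common triads (4) are shared with E♭ major.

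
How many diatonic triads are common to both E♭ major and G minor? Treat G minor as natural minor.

4

Diatonic triads of E♭ major: E♭ (I), Fm (ii), Gm (iii), A♭ (IV), B♭ (V), Cm (vi), Ddim (vii°).
Diatonic triads of G minor (natural minor): Gm (i), Adim (ii°), B♭ (III), Cm (iv), Dm (v), E♭ (VI), F (VII).
Matching root and quality in both lists: E♭, Gm, B♭, Cm.
That gives 4 common triads.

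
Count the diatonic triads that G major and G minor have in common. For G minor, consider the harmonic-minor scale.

Diatonic triads of G major: G (I), Am (ii), Bm (iii), C (IV), D (V), Em (vi), F♯dim (vii°).
Diatonic triads of G minor (harmonic minor): Gm (i), Adim (ii°), B♭aug (III+), Cm (iv), D (V), E♭ (VI), F♯dim (vii°).
Matching root and quality in both lists: D, F♯dim.
That gives 2 common triads.

2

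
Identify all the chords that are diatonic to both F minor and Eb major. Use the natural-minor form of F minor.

Fm, Ab, Cm, Eb

Triads in F minor (natural minor): Fm (i), Gdim (ii°), Ab (III), Bbm (iv), Cm (v), Db (VI), Eb (VII).
Triads in Eb major: Eb (I), Fm (ii), Gm (iii), Ab (IV), Bb (V), Cm (vi), Ddim (vii°).
Shared triads with their functions: Fm (i in F minor, ii in Eb major); Ab (III in F minor, IV in Eb major); Cm (v in F minor, vi in Eb major); Eb (VII in F minor, I in Eb major).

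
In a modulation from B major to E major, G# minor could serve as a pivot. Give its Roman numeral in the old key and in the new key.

The scale of B major is B C# D# E F# G# A#; G# is degree 6, and the triad built there (G#-B-D#) is minor, so it is vi.
The scale of E major is E F# G# A B C# D#; G# is degree 3, and the triad built there (G#-B-D#) is minor, so it is iii.

vi in B major; iii in E major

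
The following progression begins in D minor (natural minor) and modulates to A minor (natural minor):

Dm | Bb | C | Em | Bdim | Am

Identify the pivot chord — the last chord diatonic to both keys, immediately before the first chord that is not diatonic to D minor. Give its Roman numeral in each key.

C — VII in D minor, III in A minor

Chords diatonic to D minor: Dm, Edim, F, Gm, Am, Bb, C.
Reading the progression, the first chord not in that set is Em, so the modulation leaves D minor there.
The chord immediately before Em is C, which is diatonic to both keys: VII in D minor and III in A minor.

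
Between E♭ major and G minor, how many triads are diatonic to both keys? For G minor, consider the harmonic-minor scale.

3

Diatonic triads of E♭ major: E♭ major (I), F minor (ii), G minor (iii), A♭ major (IV), B♭ major (V), C minor (vi), D diminished (vii°).
Diatonic triads of G minor (harmonic minor): G minor (i), A diminished (ii°), B♭ augmented (III+), C minor (iv), D major (V), E♭ major (VI), F♯ diminished (vii°).
Matching root and quality in both lists: E♭ major, G minor, C minor.
That gives 3 common triads.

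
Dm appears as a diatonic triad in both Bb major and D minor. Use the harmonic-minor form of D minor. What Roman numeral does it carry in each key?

iii in Bb major; i in D minor

The scale of Bb major is Bb C D Eb F G A; D is degree 3, and the triad built there (D-F-A) is minor, so it is iii.
The scale of D minor (harmonic minor) is D E F G A Bb C#; D is degree 1, and the triad built there (D-F-A) is minor, so it is i.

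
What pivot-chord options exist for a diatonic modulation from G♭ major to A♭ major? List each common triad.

Triads in G♭ major: G♭ major (I), A♭ minor (ii), B♭ minor (iii), C♭ major (IV), D♭ major (V), E♭ minor (vi), F diminished (vii°).
Triads in A♭ major: A♭ major (I), B♭ minor (ii), C minor (iii), D♭ major (IV), E♭ major (V), F minor (vi), G diminished (vii°).
Shared triads with their functions: B♭ minor (iii in G♭ major, ii in A♭ major); D♭ major (V in G♭ major, IV in A♭ major).

B♭m, D♭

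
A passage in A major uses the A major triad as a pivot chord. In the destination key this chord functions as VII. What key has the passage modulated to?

The numeral VII denotes a major triad on scale degree 7. With A on degree 7, the tonic of the new key is B.
Degree 7 carries a major triad in natural-minor keys, so the destination is B minor.
Check: the diatonic triads of B minor (natural minor) are Bm (i), C#dim (ii°), D (III), Em (iv), F#m (v), G (VI), A (VII) — A major is indeed VII.

B minor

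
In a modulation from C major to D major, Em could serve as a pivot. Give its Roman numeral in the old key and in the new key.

The scale of C major is C D E F G A B; E is degree 3, and the triad built there (E-G-B) is minor, so it is iii.
The scale of D major is D E F# G A B C#; E is degree 2, and the triad built there (E-G-B) is minor, so it is ii.

iii in C major; ii in D major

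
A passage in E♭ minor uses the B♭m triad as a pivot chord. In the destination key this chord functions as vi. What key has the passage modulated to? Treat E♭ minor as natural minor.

The numeral vi denotes a minor triad on scale degree 6. With B♭ on degree 6, the tonic of the new key is D♭.
Degree 6 carries a minor triad in major keys, so the destination is D♭ major.
Check: the diatonic triads of D♭ major are D♭ (I), E♭m (ii), Fm (iii), G♭ (IV), A♭ (V), B♭m (vi), Cdim (vii°) — B♭m is indeed vi.

D♭ major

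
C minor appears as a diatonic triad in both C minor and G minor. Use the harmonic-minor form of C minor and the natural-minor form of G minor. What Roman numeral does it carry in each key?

The scale of C minor (harmonic minor) is C D Eb F G Ab B; C is degree 1, and the triad built there (C-Eb-G) is minor, so it is i.
The scale of G minor (natural minor) is G A Bb C D Eb F; C is degree 4, and the triad built there (C-Eb-G) is minor, so it is iv.

i in C minor; iv in G minor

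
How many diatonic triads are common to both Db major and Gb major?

Diatonic triads of Db major: Db major (I), Eb minor (ii), F minor (iii), Gb major (IV), Ab major (V), Bb minor (vi), C diminished (vii°).
Diatonic triads of Gb major: Gb major (I), Ab minor (ii), Bb minor (iii), Cb major (IV), Db major (V), Eb minor (vi), F diminished (vii°).
Matching root and quality in both lists: Db major, Eb minor, Gb major, Bb minor.
That gives 4 common triads.

4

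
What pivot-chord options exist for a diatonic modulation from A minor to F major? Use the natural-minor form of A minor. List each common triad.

Triads in A minor (natural minor): Am (i), Bdim (ii°), C (III), Dm (iv), Em (v), F (VI), G (VII).
Triads in F major: F (I), Gm (ii), Am (iii), Bb (IV), C (V), Dm (vi), Edim (vii°).
Shared triads with their functions: Am (i in A minor, iii in F major); C (III in A minor, V in F major); Dm (iv in A minor, vi in F major); F (VI in A minor, I in F major).

Am, C, Dm, F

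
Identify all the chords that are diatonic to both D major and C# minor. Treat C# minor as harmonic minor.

Triads in D major: D (I), Em (ii), F#m (iii), G (IV), A (V), Bm (vi), C#dim (vii°).
Triads in C# minor (harmonic minor): C#m (i), D#dim (ii°), Eaug (III+), F#m (iv), G# (V), A (VI), B#dim (vii°).
Shared triads with their functions: F#m (iii in D major, iv in C# minor); A (V in D major, VI in C# minor).

F#m, A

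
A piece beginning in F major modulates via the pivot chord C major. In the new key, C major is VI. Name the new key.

The numeral VI denotes a major triad on scale degree 6. With C on degree 6, the tonic of the new key is E.
Degree 6 carries a major triad in minor keys, so the destination is E minor.
Check: the diatonic triads of E minor (natural minor) are Em (i), F#dim (ii°), G (III), Am (iv), Bm (v), C (VI), D (VII) — C major is indeed VI.

E minor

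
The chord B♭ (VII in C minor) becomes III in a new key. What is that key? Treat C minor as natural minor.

G minor

The numeral III denotes a major triad on scale degree 3. With B♭ on degree 3, the tonic of the new key is G.
Degree 3 carries a major triad in natural-minor keys, so the destination is G minor.
Check: the diatonic triads of G minor (natural minor) are Gm (i), Adim (ii°), B♭ (III), Cm (iv), Dm (v), E♭ (VI), F (VII) — B♭ is indeed III.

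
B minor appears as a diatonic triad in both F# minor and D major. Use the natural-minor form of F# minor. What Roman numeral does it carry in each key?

The scale of F# minor (natural minor) is F# G# A B C# D E; B is degree 4, and the triad built there (B-D-F#) is minor, so it is iv.
The scale of D major is D E F# G A B C#; B is degree 6, and the triad built there (B-D-F#) is minor, so it is vi.

iv in F# minor; vi in D major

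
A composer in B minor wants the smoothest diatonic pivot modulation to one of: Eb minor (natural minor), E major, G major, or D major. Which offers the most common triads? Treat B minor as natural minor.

Triads of B minor (natural minor): B minor (i), C# diminished (ii°), D major (III), E minor (iv), F# minor (v), G major (VI), A major (VII).
Eb minor (natural minor) shares 0: none.
E major shares 2: F#m, A.
G major shares 4: Bm, D, Em, G.
D major shares 7: Bm, C#dim, D, Em, F#m, G, A.
The most common triads (7) are shared with D major.

D major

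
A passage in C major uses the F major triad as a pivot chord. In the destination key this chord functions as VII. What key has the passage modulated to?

G minor

The numeral VII denotes a major triad on scale degree 7. With F on degree 7, the tonic of the new key is G.
Degree 7 carries a major triad in natural-minor keys, so the destination is G minor.
Check: the diatonic triads of G minor (natural minor) are Gm (i), Adim (ii°), B♭ (III), Cm (iv), Dm (v), E♭ (VI), F (VII) — F major is indeed VII.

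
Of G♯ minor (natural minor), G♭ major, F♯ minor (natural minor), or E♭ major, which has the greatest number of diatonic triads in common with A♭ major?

E♭ major

Triads of A♭ major: A♭ (I), B♭m (ii), Cm (iii), D♭ (IV), E♭ (V), Fm (vi), Gdim (vii°).
G♯ minor (natural minor) shares 0: none.
G♭ major shares 2: B♭m, D♭.
F♯ minor (natural minor) shares 0: none.
E♭ major shares 4: A♭, Cm, E♭, Fm.
The most common triads (4) are shared with E♭ major.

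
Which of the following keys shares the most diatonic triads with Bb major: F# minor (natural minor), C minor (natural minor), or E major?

C minor

Triads of Bb major: Bb (I), Cm (ii), Dm (iii), Eb (IV), F (V), Gm (vi), Adim (vii°).
F# minor (natural minor) shares 0: none.
C minor (natural minor) shares 4: Bb, Cm, Eb, Gm.
E major shares 0: none.
The most common triads (4) are shared with C minor.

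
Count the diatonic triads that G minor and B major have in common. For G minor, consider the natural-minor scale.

0

Diatonic triads of G minor (natural minor): Gm (i), Adim (ii°), B♭ (III), Cm (iv), Dm (v), E♭ (VI), F (VII).
Diatonic triads of B major: B (I), C♯m (ii), D♯m (iii), E (IV), F♯ (V), G♯m (vi), A♯dim (vii°).
No triad has the same root and quality in both keys.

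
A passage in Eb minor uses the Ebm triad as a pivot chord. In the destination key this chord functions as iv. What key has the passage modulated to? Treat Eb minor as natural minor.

Bb minor

The numeral iv denotes a minor triad on scale degree 4. With Eb on degree 4, the tonic of the new key is Bb.
Degree 4 carries a minor triad in minor keys, so the destination is Bb minor.
Check: the diatonic triads of Bb minor (natural minor) are Bbm (i), Cdim (ii°), Db (III), Ebm (iv), Fm (v), Gb (VI), Ab (VII) — Ebm is indeed iv.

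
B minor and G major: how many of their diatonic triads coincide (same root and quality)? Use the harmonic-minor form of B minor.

3

Diatonic triads of B minor (harmonic minor): B minor (i), C# diminished (ii°), D augmented (III+), E minor (iv), F# major (V), G major (VI), A# diminished (vii°).
Diatonic triads of G major: G major (I), A minor (ii), B minor (iii), C major (IV), D major (V), E minor (vi), F# diminished (vii°).
Matching root and quality in both lists: B minor, E minor, G major.
That gives 3 common triads.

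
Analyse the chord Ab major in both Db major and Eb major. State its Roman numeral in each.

The scale of Db major is Db Eb F Gb Ab Bb C; Ab is degree 5, and the triad built there (Ab-C-Eb) is major, so it is V.
The scale of Eb major is Eb F G Ab Bb C D; Ab is degree 4, and the triad built there (Ab-C-Eb) is major, so it is IV.

V in Db major; IV in Eb major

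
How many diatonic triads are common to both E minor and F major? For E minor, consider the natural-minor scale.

2

Diatonic triads of E minor (natural minor): E minor (i), F# diminished (ii°), G major (III), A minor (iv), B minor (v), C major (VI), D major (VII).
Diatonic triads of F major: F major (I), G minor (ii), A minor (iii), Bb major (IV), C major (V), D minor (vi), E diminished (vii°).
Matching root and quality in both lists: A minor, C major.
That gives 2 common triads.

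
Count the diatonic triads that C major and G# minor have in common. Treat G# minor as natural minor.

0

Diatonic triads of C major: C (I), Dm (ii), Em (iii), F (IV), G (V), Am (vi), Bdim (vii°).
Diatonic triads of G# minor (natural minor): G#m (i), A#dim (ii°), B (III), C#m (iv), D#m (v), E (VI), F# (VII).
No triad has the same root and quality in both keys.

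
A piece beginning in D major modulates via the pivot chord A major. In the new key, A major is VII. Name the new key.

The numeral VII denotes a major triad on scale degree 7. With A on degree 7, the tonic of the new key is B.
Degree 7 carries a major triad in natural-minor keys, so the destination is B minor.
Check: the diatonic triads of B minor (natural minor) are Bm (i), C♯dim (ii°), D (III), Em (iv), F♯m (v), G (VI), A (VII) — A major is indeed VII.

B minor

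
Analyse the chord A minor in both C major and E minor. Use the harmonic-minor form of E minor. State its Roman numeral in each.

vi in C major; iv in E minor

The scale of C major is C D E F G A B; A is degree 6, and the triad built there (A-C-E) is minor, so it is vi.
The scale of E minor (harmonic minor) is E F# G A B C D#; A is degree 4, and the triad built there (A-C-E) is minor, so it is iv.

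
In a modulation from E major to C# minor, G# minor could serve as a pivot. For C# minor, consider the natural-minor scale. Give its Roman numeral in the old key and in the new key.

iii in E major; v in C# minor

The scale of E major is E F# G# A B C# D#; G# is degree 3, and the triad built there (G#-B-D#) is minor, so it is iii.
The scale of C# minor (natural minor) is C# D# E F# G# A B; G# is degree 5, and the triad built there (G#-B-D#) is minor, so it is v.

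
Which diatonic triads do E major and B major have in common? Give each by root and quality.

E, G#m, B, C#m

Triads in E major: E (I), F#m (ii), G#m (iii), A (IV), B (V), C#m (vi), D#dim (vii°).
Triads in B major: B (I), C#m (ii), D#m (iii), E (IV), F# (V), G#m (vi), A#dim (vii°).
Shared triads with their functions: E (I in E major, IV in B major); G#m (iii in E major, vi in B major); B (V in E major, I in B major); C#m (vi in E major, ii in B major).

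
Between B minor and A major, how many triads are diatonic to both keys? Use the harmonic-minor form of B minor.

Diatonic triads of B minor (harmonic minor): Bm (i), C#dim (ii°), Daug (III+), Em (iv), F# (V), G (VI), A#dim (vii°).
Diatonic triads of A major: A (I), Bm (ii), C#m (iii), D (IV), E (V), F#m (vi), G#dim (vii°).
Matching root and quality in both lists: Bm.
That gives 1 common triad.

1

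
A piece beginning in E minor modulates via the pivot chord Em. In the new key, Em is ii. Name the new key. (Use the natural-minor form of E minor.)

The numeral ii denotes a minor triad on scale degree 2. With E on degree 2, the tonic of the new key is D.
Degree 2 carries a minor triad in major keys, so the destination is D major.
Check: the diatonic triads of D major are D (I), Em (ii), F#m (iii), G (IV), A (V), Bm (vi), C#dim (vii°) — Em is indeed ii.

D major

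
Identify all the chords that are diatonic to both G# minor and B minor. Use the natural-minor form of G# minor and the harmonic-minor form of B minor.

Triads in G# minor (natural minor): G#m (i), A#dim (ii°), B (III), C#m (iv), D#m (v), E (VI), F# (VII).
Triads in B minor (harmonic minor): Bm (i), C#dim (ii°), Daug (III+), Em (iv), F# (V), G (VI), A#dim (vii°).
Shared triads with their functions: A#dim (ii° in G# minor, vii° in B minor); F# (VII in G# minor, V in B minor).

A#dim, F#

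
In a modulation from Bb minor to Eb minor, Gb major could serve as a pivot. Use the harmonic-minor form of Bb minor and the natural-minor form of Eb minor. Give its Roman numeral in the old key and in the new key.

The scale of Bb minor (harmonic minor) is Bb C Db Eb F Gb A; Gb is degree 6, and the triad built there (Gb-Bb-Db) is major, so it is VI.
The scale of Eb minor (natural minor) is Eb F Gb Ab Bb Cb Db; Gb is degree 3, and the triad built there (Gb-Bb-Db) is major, so it is III.

VI in Bb minor; III in Eb minor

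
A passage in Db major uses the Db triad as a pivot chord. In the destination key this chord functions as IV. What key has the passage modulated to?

The numeral IV denotes a major triad on scale degree 4. With Db on degree 4, the tonic of the new key is Ab.
Degree 4 carries a major triad in major keys, so the destination is Ab major.
Check: the diatonic triads of Ab major are Ab (I), Bbm (ii), Cm (iii), Db (IV), Eb (V), Fm (vi), Gdim (vii°) — Db is indeed IV.

Ab major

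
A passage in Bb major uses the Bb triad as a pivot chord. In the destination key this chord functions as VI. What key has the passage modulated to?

D minor

The numeral VI denotes a major triad on scale degree 6. With Bb on degree 6, the tonic of the new key is D.
Degree 6 carries a major triad in minor keys, so the destination is D minor.
Check: the diatonic triads of D minor (natural minor) are Dm (i), Edim (ii°), F (III), Gm (iv), Am (v), Bb (VI), C (VII) — Bb is indeed VI.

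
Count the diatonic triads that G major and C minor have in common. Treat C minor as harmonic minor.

1

Diatonic triads of G major: G major (I), A minor (ii), B minor (iii), C major (IV), D major (V), E minor (vi), F♯ diminished (vii°).
Diatonic triads of C minor (harmonic minor): C minor (i), D diminished (ii°), E♭ augmented (III+), F minor (iv), G major (V), A♭ major (VI), B diminished (vii°).
Matching root and quality in both lists: G major.
That gives 1 common triad.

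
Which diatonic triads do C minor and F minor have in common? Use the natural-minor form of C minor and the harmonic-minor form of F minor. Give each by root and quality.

Triads in C minor (natural minor): Cm (i), Ddim (ii°), Eb (III), Fm (iv), Gm (v), Ab (VI), Bb (VII).
Triads in F minor (harmonic minor): Fm (i), Gdim (ii°), Abaug (III+), Bbm (iv), C (V), Db (VI), Edim (vii°).
Shared triads with their functions: Fm (iv in C minor, i in F minor).

Fm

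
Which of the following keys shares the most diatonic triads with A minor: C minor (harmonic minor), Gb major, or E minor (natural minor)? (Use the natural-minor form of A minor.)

Triads of A minor (natural minor): A minor (i), B diminished (ii°), C major (III), D minor (iv), E minor (v), F major (VI), G major (VII).
C minor (harmonic minor) shares 2: Bdim, G.
Gb major shares 0: none.
E minor (natural minor) shares 4: Am, C, Em, G.
The most common triads (4) are shared with E minor.

E minor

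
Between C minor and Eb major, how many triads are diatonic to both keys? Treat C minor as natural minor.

7

Diatonic triads of C minor (natural minor): C minor (i), D diminished (ii°), Eb major (III), F minor (iv), G minor (v), Ab major (VI), Bb major (VII).
Diatonic triads of Eb major: Eb major (I), F minor (ii), G minor (iii), Ab major (IV), Bb major (V), C minor (vi), D diminished (vii°).
Matching root and quality in both lists: C minor, D diminished, Eb major, F minor, G minor, Ab major, Bb major.
That gives 7 common triads.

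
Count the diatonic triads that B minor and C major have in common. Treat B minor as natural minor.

2

Diatonic triads of B minor (natural minor): Bm (i), C#dim (ii°), D (III), Em (iv), F#m (v), G (VI), A (VII).
Diatonic triads of C major: C (I), Dm (ii), Em (iii), F (IV), G (V), Am (vi), Bdim (vii°).
Matching root and quality in both lists: Em, G.
That gives 2 common triads.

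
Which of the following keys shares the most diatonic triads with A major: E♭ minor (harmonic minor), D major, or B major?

D major

Triads of A major: A (I), Bm (ii), C♯m (iii), D (IV), E (V), F♯m (vi), G♯dim (vii°).
E♭ minor (harmonic minor) shares 0: none.
D major shares 4: A, Bm, D, F♯m.
B major shares 2: C♯m, E.
The most common triads (4) are shared with D major.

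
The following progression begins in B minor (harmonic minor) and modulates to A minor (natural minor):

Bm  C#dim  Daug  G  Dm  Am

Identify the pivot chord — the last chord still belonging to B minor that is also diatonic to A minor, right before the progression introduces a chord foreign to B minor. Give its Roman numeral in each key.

Chords diatonic to B minor: Bm, C#dim, Daug, Em, F#, G, A#dim.
Reading the progression, the first chord not in that set is Dm, so the modulation leaves B minor there.
The chord immediately before Dm is G, which is diatonic to both keys: VI in B minor and VII in A minor.

G — VI in B minor, VII in A minor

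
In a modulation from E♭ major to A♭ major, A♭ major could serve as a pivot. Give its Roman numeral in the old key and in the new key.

The scale of E♭ major is E♭ F G A♭ B♭ C D; A♭ is degree 4, and the triad built there (A♭-C-E♭) is major, so it is IV.
The scale of A♭ major is A♭ B♭ C D♭ E♭ F G; A♭ is degree 1, and the triad built there (A♭-C-E♭) is major, so it is I.

IV in E♭ major; I in A♭ major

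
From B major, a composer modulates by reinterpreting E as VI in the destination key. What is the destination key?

G♯ minor

The numeral VI denotes a major triad on scale degree 6. With E on degree 6, the tonic of the new key is G♯.
Degree 6 carries a major triad in minor keys, so the destination is G♯ minor.
Check: the diatonic triads of G♯ minor (natural minor) are G♯m (i), A♯dim (ii°), B (III), C♯m (iv), D♯m (v), E (VI), F♯ (VII) — E is indeed VI.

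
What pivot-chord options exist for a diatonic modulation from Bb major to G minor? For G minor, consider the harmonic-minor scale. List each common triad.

Triads in Bb major: Bb (I), Cm (ii), Dm (iii), Eb (IV), F (V), Gm (vi), Adim (vii°).
Triads in G minor (harmonic minor): Gm (i), Adim (ii°), Bbaug (III+), Cm (iv), D (V), Eb (VI), F#dim (vii°).
Shared triads with their functions: Cm (ii in Bb major, iv in G minor); Eb (IV in Bb major, VI in G minor); Gm (vi in Bb major, i in G minor); Adim (vii° in Bb major, ii° in G minor).

Cm, Eb, Gm, Adim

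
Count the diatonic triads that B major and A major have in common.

2

Diatonic triads of B major: B (I), C#m (ii), D#m (iii), E (IV), F# (V), G#m (vi), A#dim (vii°).
Diatonic triads of A major: A (I), Bm (ii), C#m (iii), D (IV), E (V), F#m (vi), G#dim (vii°).
Matching root and quality in both lists: C#m, E.
That gives 2 common triads.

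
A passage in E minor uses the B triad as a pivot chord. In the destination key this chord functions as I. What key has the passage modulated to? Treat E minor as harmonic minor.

B major

The numeral I denotes a major triad on scale degree 1. With B on degree 1, the tonic of the new key is B.
Degree 1 carries a major triad in major keys, so the destination is B major.
Check: the diatonic triads of B major are B (I), C#m (ii), D#m (iii), E (IV), F# (V), G#m (vi), A#dim (vii°) — B is indeed I.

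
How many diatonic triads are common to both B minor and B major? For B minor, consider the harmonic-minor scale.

Diatonic triads of B minor (harmonic minor): Bm (i), C#dim (ii°), Daug (III+), Em (iv), F# (V), G (VI), A#dim (vii°).
Diatonic triads of B major: B (I), C#m (ii), D#m (iii), E (IV), F# (V), G#m (vi), A#dim (vii°).
Matching root and quality in both lists: F#, A#dim.
That gives 2 common triads.

2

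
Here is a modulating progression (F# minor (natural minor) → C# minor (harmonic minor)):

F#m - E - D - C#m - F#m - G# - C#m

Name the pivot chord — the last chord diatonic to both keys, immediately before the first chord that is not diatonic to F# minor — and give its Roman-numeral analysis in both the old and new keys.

Chords diatonic to F# minor: F#m, G#dim, A, Bm, C#m, D, E.
Reading the progression, the first chord not in that set is G#, so the modulation leaves F# minor there.
The chord immediately before G# is F#m, which is diatonic to both keys: i in F# minor and iv in C# minor.

F#m — i in F# minor, iv in C# minor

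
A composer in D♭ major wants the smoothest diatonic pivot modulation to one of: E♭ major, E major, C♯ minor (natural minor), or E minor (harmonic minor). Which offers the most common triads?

E♭ major

Triads of D♭ major: D♭ (I), E♭m (ii), Fm (iii), G♭ (IV), A♭ (V), B♭m (vi), Cdim (vii°).
E♭ major shares 2: Fm, A♭.
E major shares 0: none.
C♯ minor (natural minor) shares 0: none.
E minor (harmonic minor) shares 0: none.
The most common triads (2) are shared with E♭ major.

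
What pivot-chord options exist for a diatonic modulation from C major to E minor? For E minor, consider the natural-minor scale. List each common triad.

Triads in C major: C (I), Dm (ii), Em (iii), F (IV), G (V), Am (vi), Bdim (vii°).
Triads in E minor (natural minor): Em (i), F#dim (ii°), G (III), Am (iv), Bm (v), C (VI), D (VII).
Shared triads with their functions: C (I in C major, VI in E minor); Em (iii in C major, i in E minor); G (V in C major, III in E minor); Am (vi in C major, iv in E minor).

C, Em, G, Am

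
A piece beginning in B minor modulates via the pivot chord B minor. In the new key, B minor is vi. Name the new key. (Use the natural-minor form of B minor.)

D major

The numeral vi denotes a minor triad on scale degree 6. With B on degree 6, the tonic of the new key is D.
Degree 6 carries a minor triad in major keys, so the destination is D major.
Check: the diatonic triads of D major are D (I), Em (ii), F#m (iii), G (IV), A (V), Bm (vi), C#dim (vii°) — B minor is indeed vi.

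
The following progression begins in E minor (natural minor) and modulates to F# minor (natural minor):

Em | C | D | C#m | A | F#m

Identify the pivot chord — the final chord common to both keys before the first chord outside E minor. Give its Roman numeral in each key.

Chords diatonic to E minor: Em, F#dim, G, Am, Bm, C, D.
Reading the progression, the first chord not in that set is C#m, so the modulation leaves E minor there.
The chord immediately before C#m is D, which is diatonic to both keys: VII in E minor and VI in F# minor.

D — VII in E minor, VI in F# minor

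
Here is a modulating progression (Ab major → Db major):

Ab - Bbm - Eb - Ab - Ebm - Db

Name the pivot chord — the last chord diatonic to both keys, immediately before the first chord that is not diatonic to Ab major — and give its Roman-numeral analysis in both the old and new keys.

Ab — I in Ab major, V in Db major

Chords diatonic to Ab major: Ab, Bbm, Cm, Db, Eb, Fm, Gdim.
Reading the progression, the first chord not in that set is Ebm, so the modulation leaves Ab major there.
The chord immediately before Ebm is Ab, which is diatonic to both keys: I in Ab major and V in Db major.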